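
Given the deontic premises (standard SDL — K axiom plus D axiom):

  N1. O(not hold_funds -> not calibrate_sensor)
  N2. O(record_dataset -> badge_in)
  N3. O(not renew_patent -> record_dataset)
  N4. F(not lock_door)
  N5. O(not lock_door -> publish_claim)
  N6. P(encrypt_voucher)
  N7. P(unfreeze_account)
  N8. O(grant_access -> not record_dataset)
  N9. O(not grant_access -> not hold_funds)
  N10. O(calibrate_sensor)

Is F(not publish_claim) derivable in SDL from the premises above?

Premise 5 is O(not lock_door -> publish_claim), but O(not lock_door) is not derivable from the premises, so it does not yield O(publish_claim).
No other premise forces O(publish_claim). An ideal world satisfying every premise can still have not publish_claim true, so F(not publish_claim) is not derivable.

No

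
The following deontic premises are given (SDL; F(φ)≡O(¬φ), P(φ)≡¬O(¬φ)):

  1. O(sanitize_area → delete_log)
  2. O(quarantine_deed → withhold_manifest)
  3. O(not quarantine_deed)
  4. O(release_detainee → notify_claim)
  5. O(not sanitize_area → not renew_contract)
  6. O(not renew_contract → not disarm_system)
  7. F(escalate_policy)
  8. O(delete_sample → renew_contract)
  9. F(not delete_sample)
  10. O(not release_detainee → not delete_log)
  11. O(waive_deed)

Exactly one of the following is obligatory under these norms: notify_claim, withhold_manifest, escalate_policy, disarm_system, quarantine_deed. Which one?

notify_claim

F(not delete_sample) at premise 9 means O(delete_sample).
From O(delete_sample) and premise 8, O(delete_sample → renew_contract), we obtain O(renew_contract).
Premise 5 is O(not sanitize_area → not renew_contract); contrapositively O(renew_contract → sanitize_area). Since O(renew_contract) holds, K gives O(sanitize_area).
With premise 1, O(sanitize_area → delete_log), the K-axiom yields O(delete_log).
Premise 10, O(not release_detainee → not delete_log), contraposes to O(delete_log → release_detainee); with O(delete_log) we get O(release_detainee).
Applying K to premise 4 (O(release_detainee → notify_claim)) and O(release_detainee) yields O(notify_claim).
So O(notify_claim) holds — notify_claim is obligatory. None of the other listed options is made obligatory by any chain of premises.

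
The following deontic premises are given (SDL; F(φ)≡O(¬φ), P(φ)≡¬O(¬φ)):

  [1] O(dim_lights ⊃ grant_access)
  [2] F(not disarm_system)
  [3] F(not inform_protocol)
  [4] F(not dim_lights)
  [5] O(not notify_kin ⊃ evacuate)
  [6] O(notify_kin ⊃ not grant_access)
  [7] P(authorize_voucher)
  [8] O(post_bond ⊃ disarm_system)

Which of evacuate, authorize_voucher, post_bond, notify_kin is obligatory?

F(not dim_lights) at premise 4 means O(dim_lights).
With premise 1, O(dim_lights ⊃ grant_access), the K-axiom yields O(grant_access).
Premise 6, O(notify_kin ⊃ not grant_access), contraposes to O(grant_access ⊃ not notify_kin); with O(grant_access) we get O(not notify_kin).
Premise 5 is O(not notify_kin ⊃ evacuate); since O(not notify_kin), deontic closure gives O(evacuate).
So O(evacuate) holds — evacuate is obligatory. None of the other listed options is made obligatory by any chain of premises.

evacuate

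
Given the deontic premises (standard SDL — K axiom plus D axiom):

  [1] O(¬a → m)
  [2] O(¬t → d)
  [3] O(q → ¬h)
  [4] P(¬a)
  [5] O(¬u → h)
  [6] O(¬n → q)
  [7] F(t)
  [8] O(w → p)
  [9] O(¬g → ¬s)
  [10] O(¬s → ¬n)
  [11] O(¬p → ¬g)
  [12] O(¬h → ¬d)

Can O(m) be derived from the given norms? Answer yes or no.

No

Premise 1 is O(¬a → m), but O(¬a) is not derivable from the premises (the permission P(¬a) asserts only ¬O(a), not O(¬a)), so it does not yield O(m).
No other premise forces O(m). An ideal world satisfying every premise can still have m false, so O(m) is not derivable.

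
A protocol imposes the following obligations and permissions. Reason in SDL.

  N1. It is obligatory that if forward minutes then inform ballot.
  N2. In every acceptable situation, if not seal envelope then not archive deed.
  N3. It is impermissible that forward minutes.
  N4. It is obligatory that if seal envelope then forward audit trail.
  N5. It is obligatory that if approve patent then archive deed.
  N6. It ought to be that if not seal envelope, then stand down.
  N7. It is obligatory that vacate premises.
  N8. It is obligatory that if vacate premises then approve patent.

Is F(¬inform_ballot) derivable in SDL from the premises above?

No

Premise 1 is O(forward_minutes → inform_ballot), but O(forward_minutes) is not derivable from the premises, so it does not yield O(inform_ballot).
No other premise forces O(inform_ballot). An ideal world satisfying every premise can still have ¬inform_ballot true, so F(¬inform_ballot) is not derivable.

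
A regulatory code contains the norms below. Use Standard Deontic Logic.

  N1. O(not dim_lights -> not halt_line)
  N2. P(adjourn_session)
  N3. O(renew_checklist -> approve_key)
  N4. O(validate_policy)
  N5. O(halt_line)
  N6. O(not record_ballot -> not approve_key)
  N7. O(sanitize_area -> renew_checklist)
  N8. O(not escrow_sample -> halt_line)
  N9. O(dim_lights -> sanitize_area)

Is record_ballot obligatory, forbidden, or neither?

Premise 5 gives O(halt_line).
Premise 1 is O(not dim_lights -> not halt_line); contrapositively O(halt_line -> dim_lights). Since O(halt_line) holds, K gives O(dim_lights).
From O(dim_lights) and premise 9, O(dim_lights -> sanitize_area), we obtain O(sanitize_area).
With premise 7, O(sanitize_area -> renew_checklist), the K-axiom yields O(renew_checklist).
From O(renew_checklist) and premise 3, O(renew_checklist -> approve_key), we obtain O(approve_key).
Premise 6, O(not record_ballot -> not approve_key), contraposes to O(approve_key -> record_ballot); with O(approve_key) we get O(record_ballot).
Premises 2, 4, 8 do not contribute to this derivation.
Hence record_ballot is obligatory.

Obligatory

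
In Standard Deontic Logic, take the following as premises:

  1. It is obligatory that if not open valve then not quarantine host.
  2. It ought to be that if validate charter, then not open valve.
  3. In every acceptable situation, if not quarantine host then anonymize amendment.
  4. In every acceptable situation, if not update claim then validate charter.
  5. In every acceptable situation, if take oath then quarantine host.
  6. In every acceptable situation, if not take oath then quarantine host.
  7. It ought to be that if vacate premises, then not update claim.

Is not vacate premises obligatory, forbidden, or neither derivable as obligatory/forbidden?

Obligatory

Premises 5 and 6 are O(take_oath → quarantine_host) and O(¬take_oath → quarantine_host); every ideal world satisfies take_oath or ¬take_oath, so in either case quarantine_host holds — hence O(quarantine_host).
Premise 1 is O(¬open_valve → ¬quarantine_host); contrapositively O(quarantine_host → open_valve). Since O(quarantine_host) holds, K gives O(open_valve).
Premise 2 is O(validate_charter → ¬open_valve); contrapositively O(open_valve → ¬validate_charter). Since O(open_valve) holds, K gives O(¬validate_charter).
Premise 4 is O(¬update_claim → validate_charter); contrapositively O(¬validate_charter → update_claim). Since O(¬validate_charter) holds, K gives O(update_claim).
Premise 7, O(vacate_premises → ¬update_claim), contraposes to O(update_claim → ¬vacate_premises); with O(update_claim) we get O(¬vacate_premises).
Premise 3 does not contribute to this derivation.
Hence ¬vacate_premises is obligatory.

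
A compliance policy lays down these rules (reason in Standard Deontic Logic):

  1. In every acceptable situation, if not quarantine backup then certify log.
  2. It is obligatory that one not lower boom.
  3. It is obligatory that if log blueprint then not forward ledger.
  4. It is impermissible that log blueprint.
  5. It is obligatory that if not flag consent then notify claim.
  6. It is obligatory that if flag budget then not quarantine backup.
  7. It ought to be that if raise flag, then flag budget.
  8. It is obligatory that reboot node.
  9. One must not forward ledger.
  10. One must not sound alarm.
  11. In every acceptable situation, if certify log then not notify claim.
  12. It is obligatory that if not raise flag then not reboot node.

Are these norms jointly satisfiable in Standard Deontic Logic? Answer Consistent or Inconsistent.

Consistent

Premise 3 is O(log_blueprint → ¬forward_ledger); even if O(¬forward_ledger) held, inferring O(log_blueprint) would be affirming the consequent — invalid.
So O(log_blueprint) is not derivable, and the apparent clash with O(¬log_blueprint) does not arise.
A world satisfying every obligation exists (e.g. certify_log=true, flag_budget=true, flag_consent=true, forward_ledger=false, log_blueprint=false, lower_boom=false, notify_claim=false, quarantine_backup=false, raise_flag=true, reboot_node=true, sound_alarm=false); no atom is both obligatory and forbidden, so the set is consistent.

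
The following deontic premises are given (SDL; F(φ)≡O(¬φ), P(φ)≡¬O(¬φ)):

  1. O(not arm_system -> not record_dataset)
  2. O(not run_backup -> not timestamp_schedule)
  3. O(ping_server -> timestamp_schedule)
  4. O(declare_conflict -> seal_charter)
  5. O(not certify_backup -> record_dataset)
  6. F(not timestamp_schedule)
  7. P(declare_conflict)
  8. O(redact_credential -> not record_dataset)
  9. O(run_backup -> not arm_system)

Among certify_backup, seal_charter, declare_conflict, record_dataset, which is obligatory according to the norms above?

Premise 6 is F(not timestamp_schedule), i.e. O(timestamp_schedule).
Premise 2, O(not run_backup -> not timestamp_schedule), contraposes to O(timestamp_schedule -> run_backup); with O(timestamp_schedule) we get O(run_backup).
With premise 9, O(run_backup -> not arm_system), the K-axiom yields O(not arm_system).
With premise 1, O(not arm_system -> not record_dataset), the K-axiom yields O(not record_dataset).
The contrapositive of premise 5 (O(not certify_backup -> record_dataset)) is O(not record_dataset -> certify_backup), and O(not record_dataset) is already established, so O(certify_backup).
So O(certify_backup) holds — certify_backup is obligatory. None of the other listed options is made obligatory by any chain of premises.

certify_backup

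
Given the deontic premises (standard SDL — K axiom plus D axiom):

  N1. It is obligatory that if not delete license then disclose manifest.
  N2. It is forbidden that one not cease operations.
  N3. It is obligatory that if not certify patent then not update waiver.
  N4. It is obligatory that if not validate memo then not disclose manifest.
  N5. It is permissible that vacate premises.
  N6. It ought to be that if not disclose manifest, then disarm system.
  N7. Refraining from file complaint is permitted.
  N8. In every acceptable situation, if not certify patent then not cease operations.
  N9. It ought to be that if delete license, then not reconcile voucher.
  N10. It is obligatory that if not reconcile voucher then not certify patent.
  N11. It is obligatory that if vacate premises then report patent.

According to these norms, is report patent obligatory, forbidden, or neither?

Neither

Premise 11 is O(vacate_premises → report_patent), but O(vacate_premises) is not derivable from the premises (the permission P(vacate_premises) asserts only ¬O(¬vacate_premises), not O(vacate_premises)), so it does not yield O(report_patent).
No premise or chain of K-axiom applications forces O(report_patent), and none forces O(¬report_patent). So report_patent is neither obligatory nor forbidden under these norms.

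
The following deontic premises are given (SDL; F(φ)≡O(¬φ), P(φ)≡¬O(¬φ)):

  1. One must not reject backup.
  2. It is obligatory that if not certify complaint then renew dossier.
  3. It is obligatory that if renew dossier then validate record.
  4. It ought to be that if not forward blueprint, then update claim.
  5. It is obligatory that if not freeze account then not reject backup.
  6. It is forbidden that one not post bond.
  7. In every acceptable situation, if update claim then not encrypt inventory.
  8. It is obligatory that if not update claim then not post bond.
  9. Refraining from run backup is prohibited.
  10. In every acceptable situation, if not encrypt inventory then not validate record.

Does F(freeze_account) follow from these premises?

Premise 5 is O(¬freeze_account → ¬reject_backup); even if O(¬reject_backup) held, inferring O(¬freeze_account) would be affirming the consequent — invalid.
No other premise forces O(¬freeze_account). An ideal world satisfying every premise can still have freeze_account true, so F(freeze_account) is not derivable.

No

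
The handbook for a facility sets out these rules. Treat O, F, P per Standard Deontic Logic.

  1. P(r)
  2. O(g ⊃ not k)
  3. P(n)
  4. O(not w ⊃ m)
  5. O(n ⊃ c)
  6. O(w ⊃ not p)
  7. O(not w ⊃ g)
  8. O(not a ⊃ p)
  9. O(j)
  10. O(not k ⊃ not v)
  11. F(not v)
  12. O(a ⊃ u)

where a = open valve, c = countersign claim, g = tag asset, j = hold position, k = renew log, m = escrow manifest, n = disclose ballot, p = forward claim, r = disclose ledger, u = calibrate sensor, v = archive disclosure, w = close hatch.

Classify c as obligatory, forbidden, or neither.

Premise 5 is O(n ⊃ c), but O(n) is not derivable from the premises (the permission P(n) asserts only not O(not n), not O(n)), so it does not yield O(c).
No premise or chain of K-axiom applications forces O(c), and none forces O(not c). So c is neither obligatory nor forbidden under these norms.

Neither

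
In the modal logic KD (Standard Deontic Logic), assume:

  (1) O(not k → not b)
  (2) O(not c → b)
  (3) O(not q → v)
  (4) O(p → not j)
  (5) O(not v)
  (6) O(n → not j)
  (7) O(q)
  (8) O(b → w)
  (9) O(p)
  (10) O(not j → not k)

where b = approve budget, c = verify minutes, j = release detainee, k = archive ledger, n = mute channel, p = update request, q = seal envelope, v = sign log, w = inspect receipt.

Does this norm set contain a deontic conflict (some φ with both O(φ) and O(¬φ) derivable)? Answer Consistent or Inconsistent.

Consistent

Premise 3 is O(not q → v), but O(not q) is not derivable from the premises, so it does not yield O(v).
So O(v) is not derivable, and the apparent clash with O(not v) does not arise.
A world satisfying every obligation exists (e.g. b=false, c=true, j=false, k=false, n=false, p=true, q=true, v=false, w=false); no atom is both obligatory and forbidden, so the set is consistent.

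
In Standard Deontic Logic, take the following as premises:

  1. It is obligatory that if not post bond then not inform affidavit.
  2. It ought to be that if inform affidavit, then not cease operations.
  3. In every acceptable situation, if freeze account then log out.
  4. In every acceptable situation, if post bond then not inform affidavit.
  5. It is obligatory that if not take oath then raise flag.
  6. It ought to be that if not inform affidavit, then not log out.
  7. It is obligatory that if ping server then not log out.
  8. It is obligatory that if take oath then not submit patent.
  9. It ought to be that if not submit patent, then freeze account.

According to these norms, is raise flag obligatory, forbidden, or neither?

Premises 4 and 1 are O(post_bond → ¬inform_affidavit) and O(¬post_bond → ¬inform_affidavit); every ideal world satisfies post_bond or ¬post_bond, so in either case ¬inform_affidavit holds — hence O(¬inform_affidavit).
With premise 6, O(¬inform_affidavit → ¬log_out), the K-axiom yields O(¬log_out).
The contrapositive of premise 3 (O(freeze_account → log_out)) is O(¬log_out → ¬freeze_account), and O(¬log_out) is already established, so O(¬freeze_account).
Premise 9, O(¬submit_patent → freeze_account), contraposes to O(¬freeze_account → submit_patent); with O(¬freeze_account) we get O(submit_patent).
The contrapositive of premise 8 (O(take_oath → ¬submit_patent)) is O(submit_patent → ¬take_oath), and O(submit_patent) is already established, so O(¬take_oath).
Premise 5 is O(¬take_oath → raise_flag); since O(¬take_oath), deontic closure gives O(raise_flag).
Premises 2, 7 do not contribute to this derivation.
Hence raise_flag is obligatory.

Obligatory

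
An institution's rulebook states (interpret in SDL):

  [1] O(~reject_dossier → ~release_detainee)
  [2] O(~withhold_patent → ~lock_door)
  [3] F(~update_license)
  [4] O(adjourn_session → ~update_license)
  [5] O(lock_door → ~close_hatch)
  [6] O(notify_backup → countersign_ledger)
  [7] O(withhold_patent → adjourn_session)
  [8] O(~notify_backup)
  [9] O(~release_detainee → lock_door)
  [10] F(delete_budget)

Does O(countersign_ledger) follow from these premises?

Premise 6 is O(notify_backup → countersign_ledger), but O(notify_backup) is not derivable from the premises, so it does not yield O(countersign_ledger).
No other premise forces O(countersign_ledger). An ideal world satisfying every premise can still have countersign_ledger false, so O(countersign_ledger) is not derivable.

No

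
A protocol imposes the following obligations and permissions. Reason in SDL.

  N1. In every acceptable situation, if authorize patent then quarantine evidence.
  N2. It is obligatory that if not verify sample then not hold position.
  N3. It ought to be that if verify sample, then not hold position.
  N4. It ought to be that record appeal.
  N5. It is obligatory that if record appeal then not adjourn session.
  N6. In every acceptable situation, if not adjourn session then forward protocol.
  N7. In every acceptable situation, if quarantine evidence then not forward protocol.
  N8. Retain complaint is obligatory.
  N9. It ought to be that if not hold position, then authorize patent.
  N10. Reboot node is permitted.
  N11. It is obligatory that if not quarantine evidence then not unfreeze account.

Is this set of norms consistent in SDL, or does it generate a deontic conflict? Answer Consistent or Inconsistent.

Inconsistent

Premises 2 and 3 cover both cases: O(¬verify_sample → ¬hold_position) and O(verify_sample → ¬hold_position). Since ¬verify_sample ∨ verify_sample is a tautology, O(¬hold_position) follows.
Premise 9 is O(¬hold_position → authorize_patent); since O(¬hold_position), deontic closure gives O(authorize_patent).
Applying K to premise 1 (O(authorize_patent → quarantine_evidence)) and O(authorize_patent) yields O(quarantine_evidence).
From O(quarantine_evidence) and premise 7, O(quarantine_evidence → ¬forward_protocol), we obtain O(¬forward_protocol).
The contrapositive of premise 6 (O(¬adjourn_session → forward_protocol)) is O(¬forward_protocol → adjourn_session), and O(¬forward_protocol) is already established, so O(adjourn_session).
The contrapositive of premise 5 (O(record_appeal → ¬adjourn_session)) is O(adjourn_session → ¬record_appeal), and O(adjourn_session) is already established, so O(¬record_appeal).
However, premise 4 gives O(record_appeal).
We now have both O(¬record_appeal) and O(record_appeal) — record_appeal is simultaneously obligatory and forbidden, violating the D-axiom.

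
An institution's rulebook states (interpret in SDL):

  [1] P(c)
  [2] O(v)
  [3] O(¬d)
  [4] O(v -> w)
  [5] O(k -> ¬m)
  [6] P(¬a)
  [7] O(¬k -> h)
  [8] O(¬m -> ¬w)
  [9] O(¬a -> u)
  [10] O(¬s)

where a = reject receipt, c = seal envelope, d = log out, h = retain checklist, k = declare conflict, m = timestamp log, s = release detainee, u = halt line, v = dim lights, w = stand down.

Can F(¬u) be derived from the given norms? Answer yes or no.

No

Premise 9 is O(¬a -> u), but O(¬a) is not derivable from the premises (the permission P(¬a) asserts only ¬O(a), not O(¬a)), so it does not yield O(u).
No other premise forces O(u). An ideal world satisfying every premise can still have ¬u true, so F(¬u) is not derivable.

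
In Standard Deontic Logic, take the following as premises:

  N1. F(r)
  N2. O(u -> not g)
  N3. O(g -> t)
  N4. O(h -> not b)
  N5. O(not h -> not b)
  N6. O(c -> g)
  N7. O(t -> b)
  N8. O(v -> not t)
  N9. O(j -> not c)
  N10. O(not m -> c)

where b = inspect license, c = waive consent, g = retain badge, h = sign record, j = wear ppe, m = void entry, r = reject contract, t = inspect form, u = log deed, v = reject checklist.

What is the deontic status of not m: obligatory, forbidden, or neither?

Premises 5 and 4 are O(not h -> not b) and O(h -> not b); every ideal world satisfies not h or h, so in either case not b holds — hence O(not b).
Premise 7, O(t -> b), contraposes to O(not b -> not t); with O(not b) we get O(not t).
Premise 3, O(g -> t), contraposes to O(not t -> not g); with O(not t) we get O(not g).
The contrapositive of premise 6 (O(c -> g)) is O(not g -> not c), and O(not g) is already established, so O(not c).
Premise 10 is O(not m -> c); contrapositively O(not c -> m). Since O(not c) holds, K gives O(m).
Premises 1, 2, 8, 9 do not contribute to this derivation.
Thus O(m), which is F(not m): not m is forbidden.

Forbidden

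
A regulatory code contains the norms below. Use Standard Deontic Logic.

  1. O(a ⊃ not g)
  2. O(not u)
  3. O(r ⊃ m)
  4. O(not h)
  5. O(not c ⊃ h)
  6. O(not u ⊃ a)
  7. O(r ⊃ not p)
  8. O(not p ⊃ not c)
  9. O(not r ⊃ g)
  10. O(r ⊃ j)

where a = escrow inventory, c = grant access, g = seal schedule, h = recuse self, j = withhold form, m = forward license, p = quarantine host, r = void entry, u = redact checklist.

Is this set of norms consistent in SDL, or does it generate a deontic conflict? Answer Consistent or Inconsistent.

Premise 4 gives O(not h).
Premise 5 is O(not c ⊃ h); contrapositively O(not h ⊃ c). Since O(not h) holds, K gives O(c).
The contrapositive of premise 8 (O(not p ⊃ not c)) is O(c ⊃ p), and O(c) is already established, so O(p).
Premise 7, O(r ⊃ not p), contraposes to O(p ⊃ not r); with O(p) we get O(not r).
Premise 9 is O(not r ⊃ g); since O(not r), deontic closure gives O(g).
Premise 1, O(a ⊃ not g), contraposes to O(g ⊃ not a); with O(g) we get O(not a).
Premise 6, O(not u ⊃ a), contraposes to O(not a ⊃ u); with O(not a) we get O(u).
But premise 2 directly asserts O(not u).
We now have both O(u) and O(not u) — u is simultaneously obligatory and forbidden, violating the D-axiom.

Inconsistent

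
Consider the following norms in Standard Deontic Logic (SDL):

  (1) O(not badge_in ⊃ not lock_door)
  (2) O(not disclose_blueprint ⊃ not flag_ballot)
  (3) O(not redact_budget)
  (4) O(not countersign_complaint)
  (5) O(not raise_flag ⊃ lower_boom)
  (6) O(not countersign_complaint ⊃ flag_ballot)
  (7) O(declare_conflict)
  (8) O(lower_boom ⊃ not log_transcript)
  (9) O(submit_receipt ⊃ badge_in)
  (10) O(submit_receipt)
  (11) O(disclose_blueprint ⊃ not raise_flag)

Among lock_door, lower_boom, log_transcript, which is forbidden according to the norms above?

From premise 4 we have O(not countersign_complaint).
From O(not countersign_complaint) and premise 6, O(not countersign_complaint ⊃ flag_ballot), we obtain O(flag_ballot).
Premise 2, O(not disclose_blueprint ⊃ not flag_ballot), contraposes to O(flag_ballot ⊃ disclose_blueprint); with O(flag_ballot) we get O(disclose_blueprint).
Applying K to premise 11 (O(disclose_blueprint ⊃ not raise_flag)) and O(disclose_blueprint) yields O(not raise_flag).
Premise 5 is O(not raise_flag ⊃ lower_boom); since O(not raise_flag), deontic closure gives O(lower_boom).
Applying K to premise 8 (O(lower_boom ⊃ not log_transcript)) and O(lower_boom) yields O(not log_transcript).
So O(not log_transcript) holds, i.e. log_transcript is forbidden. None of the other listed options is forbidden under the premises.

log_transcript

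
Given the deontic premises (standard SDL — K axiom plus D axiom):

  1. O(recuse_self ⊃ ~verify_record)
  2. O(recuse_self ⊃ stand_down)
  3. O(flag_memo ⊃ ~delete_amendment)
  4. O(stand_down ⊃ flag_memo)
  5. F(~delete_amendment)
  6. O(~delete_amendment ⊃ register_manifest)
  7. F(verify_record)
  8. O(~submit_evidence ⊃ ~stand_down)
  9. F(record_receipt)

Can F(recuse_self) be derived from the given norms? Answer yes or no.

Premise 5, F(~delete_amendment), is equivalent to O(delete_amendment).
Premise 3, O(flag_memo ⊃ ~delete_amendment), contraposes to O(delete_amendment ⊃ ~flag_memo); with O(delete_amendment) we get O(~flag_memo).
The contrapositive of premise 4 (O(stand_down ⊃ flag_memo)) is O(~flag_memo ⊃ ~stand_down), and O(~flag_memo) is already established, so O(~stand_down).
Premise 2 is O(recuse_self ⊃ stand_down); contrapositively O(~stand_down ⊃ ~recuse_self). Since O(~stand_down) holds, K gives O(~recuse_self).
Premises 1, 6, 7, 8, 9 do not contribute to this derivation.
So O(~recuse_self) holds, i.e. F(recuse_self). The claim follows.

Yes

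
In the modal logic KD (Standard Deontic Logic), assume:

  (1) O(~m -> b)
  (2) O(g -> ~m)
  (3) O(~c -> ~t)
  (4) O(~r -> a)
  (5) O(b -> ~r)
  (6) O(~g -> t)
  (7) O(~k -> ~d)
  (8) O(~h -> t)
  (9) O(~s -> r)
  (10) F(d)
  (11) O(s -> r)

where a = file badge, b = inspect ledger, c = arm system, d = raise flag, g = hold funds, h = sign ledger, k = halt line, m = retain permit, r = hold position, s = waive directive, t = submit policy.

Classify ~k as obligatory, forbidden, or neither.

Neither

Premise 7 is O(~k -> ~d); even if O(~d) held, inferring O(~k) would be affirming the consequent — invalid.
No premise or chain of K-axiom applications forces O(~k), and none forces O(k). So ~k is neither obligatory nor forbidden under these norms.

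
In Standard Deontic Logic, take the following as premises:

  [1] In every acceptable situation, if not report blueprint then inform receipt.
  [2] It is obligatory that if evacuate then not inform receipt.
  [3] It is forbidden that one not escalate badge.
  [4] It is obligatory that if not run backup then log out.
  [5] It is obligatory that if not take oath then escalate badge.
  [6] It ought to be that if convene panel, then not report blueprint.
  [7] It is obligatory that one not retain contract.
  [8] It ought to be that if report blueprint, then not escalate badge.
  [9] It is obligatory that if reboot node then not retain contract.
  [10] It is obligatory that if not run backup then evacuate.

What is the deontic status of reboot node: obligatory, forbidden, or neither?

Premise 9 is O(reboot_node → ¬retain_contract); even if O(¬retain_contract) held, inferring O(reboot_node) would be affirming the consequent — invalid.
No premise or chain of K-axiom applications forces O(reboot_node), and none forces O(¬reboot_node). So reboot_node is neither obligatory nor forbidden under these norms.

Neither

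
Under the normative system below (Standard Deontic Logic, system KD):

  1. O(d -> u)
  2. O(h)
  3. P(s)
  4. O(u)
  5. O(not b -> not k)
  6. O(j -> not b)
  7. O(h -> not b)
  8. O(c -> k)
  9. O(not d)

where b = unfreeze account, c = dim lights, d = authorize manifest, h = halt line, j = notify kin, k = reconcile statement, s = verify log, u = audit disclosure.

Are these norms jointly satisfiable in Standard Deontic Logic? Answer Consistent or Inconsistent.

Consistent

Premise 1 is O(d -> u); even if O(u) held, inferring O(d) would be affirming the consequent — invalid.
So O(d) is not derivable, and the apparent clash with O(not d) does not arise.
A world satisfying every obligation exists (e.g. b=false, c=false, d=false, h=true, j=false, k=false, s=false, u=true); no atom is both obligatory and forbidden, so the set is consistent.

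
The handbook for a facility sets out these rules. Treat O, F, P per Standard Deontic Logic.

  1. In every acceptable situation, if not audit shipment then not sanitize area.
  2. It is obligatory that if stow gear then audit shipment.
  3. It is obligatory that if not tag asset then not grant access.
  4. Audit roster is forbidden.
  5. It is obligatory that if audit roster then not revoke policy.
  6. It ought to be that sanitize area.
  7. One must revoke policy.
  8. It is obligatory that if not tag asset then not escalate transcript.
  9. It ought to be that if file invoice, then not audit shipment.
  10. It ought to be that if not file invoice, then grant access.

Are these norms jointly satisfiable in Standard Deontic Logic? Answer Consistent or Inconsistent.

Premise 5 is O(audit_roster → ¬revoke_policy), but O(audit_roster) is not derivable from the premises, so it does not yield O(¬revoke_policy).
So O(¬revoke_policy) is not derivable, and the apparent clash with O(revoke_policy) does not arise.
A world satisfying every obligation exists (e.g. audit_roster=false, audit_shipment=true, escalate_transcript=false, file_invoice=false, grant_access=true, revoke_policy=true, sanitize_area=true, stow_gear=false, tag_asset=true); no atom is both obligatory and forbidden, so the set is consistent.

Consistent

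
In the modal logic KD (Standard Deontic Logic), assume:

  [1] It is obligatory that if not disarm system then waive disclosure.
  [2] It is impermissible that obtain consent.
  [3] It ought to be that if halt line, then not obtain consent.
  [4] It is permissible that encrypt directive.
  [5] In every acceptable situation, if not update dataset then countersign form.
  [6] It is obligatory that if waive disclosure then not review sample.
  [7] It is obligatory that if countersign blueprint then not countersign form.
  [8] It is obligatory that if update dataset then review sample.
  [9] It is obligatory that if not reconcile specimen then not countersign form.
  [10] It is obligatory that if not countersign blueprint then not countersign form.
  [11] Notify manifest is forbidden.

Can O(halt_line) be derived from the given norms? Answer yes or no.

No

Premise 3 is O(halt_line → ¬obtain_consent); even if O(¬obtain_consent) held, inferring O(halt_line) would be affirming the consequent — invalid.
No other premise forces O(halt_line). An ideal world satisfying every premise can still have halt_line false, so O(halt_line) is not derivable.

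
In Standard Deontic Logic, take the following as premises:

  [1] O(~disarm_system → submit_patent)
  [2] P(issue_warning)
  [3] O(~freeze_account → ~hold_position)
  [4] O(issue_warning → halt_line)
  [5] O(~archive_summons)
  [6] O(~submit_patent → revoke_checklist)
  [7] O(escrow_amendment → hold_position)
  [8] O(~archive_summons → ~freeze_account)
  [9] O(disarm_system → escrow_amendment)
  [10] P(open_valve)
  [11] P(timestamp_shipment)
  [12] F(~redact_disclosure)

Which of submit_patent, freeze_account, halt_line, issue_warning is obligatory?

submit_patent

Premise 5 gives O(~archive_summons).
With premise 8, O(~archive_summons → ~freeze_account), the K-axiom yields O(~freeze_account).
Premise 3 is O(~freeze_account → ~hold_position); since O(~freeze_account), deontic closure gives O(~hold_position).
Premise 7 is O(escrow_amendment → hold_position); contrapositively O(~hold_position → ~escrow_amendment). Since O(~hold_position) holds, K gives O(~escrow_amendment).
Premise 9, O(disarm_system → escrow_amendment), contraposes to O(~escrow_amendment → ~disarm_system); with O(~escrow_amendment) we get O(~disarm_system).
Applying K to premise 1 (O(~disarm_system → submit_patent)) and O(~disarm_system) yields O(submit_patent).
So O(submit_patent) holds — submit_patent is obligatory. None of the other listed options is made obligatory by any chain of premises.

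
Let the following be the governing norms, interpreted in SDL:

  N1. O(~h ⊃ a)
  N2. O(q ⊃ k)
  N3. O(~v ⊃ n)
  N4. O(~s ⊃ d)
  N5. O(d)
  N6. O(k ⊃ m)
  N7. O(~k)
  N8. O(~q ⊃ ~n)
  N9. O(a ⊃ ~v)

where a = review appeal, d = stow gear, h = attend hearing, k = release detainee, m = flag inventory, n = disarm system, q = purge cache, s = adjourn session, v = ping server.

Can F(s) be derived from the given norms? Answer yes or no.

No

Premise 4 is O(~s ⊃ d); even if O(d) held, inferring O(~s) would be affirming the consequent — invalid.
No other premise forces O(~s). An ideal world satisfying every premise can still have s true, so F(s) is not derivable.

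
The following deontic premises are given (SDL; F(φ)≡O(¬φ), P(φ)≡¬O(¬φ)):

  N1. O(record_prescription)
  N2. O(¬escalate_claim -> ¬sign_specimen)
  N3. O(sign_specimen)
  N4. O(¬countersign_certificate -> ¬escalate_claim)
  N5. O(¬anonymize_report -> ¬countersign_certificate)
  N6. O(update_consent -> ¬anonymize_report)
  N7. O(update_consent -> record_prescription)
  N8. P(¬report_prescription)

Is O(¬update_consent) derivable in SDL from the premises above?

Premise 3 gives O(sign_specimen).
Premise 2 is O(¬escalate_claim -> ¬sign_specimen); contrapositively O(sign_specimen -> escalate_claim). Since O(sign_specimen) holds, K gives O(escalate_claim).
Premise 4 is O(¬countersign_certificate -> ¬escalate_claim); contrapositively O(escalate_claim -> countersign_certificate). Since O(escalate_claim) holds, K gives O(countersign_certificate).
The contrapositive of premise 5 (O(¬anonymize_report -> ¬countersign_certificate)) is O(countersign_certificate -> anonymize_report), and O(countersign_certificate) is already established, so O(anonymize_report).
Premise 6 is O(update_consent -> ¬anonymize_report); contrapositively O(anonymize_report -> ¬update_consent). Since O(anonymize_report) holds, K gives O(¬update_consent).
Premises 1, 7, 8 do not contribute to this derivation.
So O(¬update_consent) follows.

Yes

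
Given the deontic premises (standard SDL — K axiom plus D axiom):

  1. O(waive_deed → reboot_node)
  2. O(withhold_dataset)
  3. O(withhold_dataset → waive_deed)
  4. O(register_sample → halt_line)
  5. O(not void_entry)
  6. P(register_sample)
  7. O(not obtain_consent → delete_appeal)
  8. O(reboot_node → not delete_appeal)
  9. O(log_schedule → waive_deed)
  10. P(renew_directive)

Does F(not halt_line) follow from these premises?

No

Premise 4 is O(register_sample → halt_line), but O(register_sample) is not derivable from the premises (the permission P(register_sample) asserts only not O(not register_sample), not O(register_sample)), so it does not yield O(halt_line).
No other premise forces O(halt_line). An ideal world satisfying every premise can still have not halt_line true, so F(not halt_line) is not derivable.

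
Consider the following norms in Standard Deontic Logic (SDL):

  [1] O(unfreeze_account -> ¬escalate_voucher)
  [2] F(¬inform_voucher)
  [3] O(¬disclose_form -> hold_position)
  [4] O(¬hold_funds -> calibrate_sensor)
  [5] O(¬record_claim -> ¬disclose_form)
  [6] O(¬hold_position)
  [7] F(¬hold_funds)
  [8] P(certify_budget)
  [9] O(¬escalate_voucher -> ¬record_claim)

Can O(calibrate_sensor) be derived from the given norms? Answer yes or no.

No

Premise 4 is O(¬hold_funds -> calibrate_sensor), but O(¬hold_funds) is not derivable from the premises, so it does not yield O(calibrate_sensor).
No other premise forces O(calibrate_sensor). An ideal world satisfying every premise can still have calibrate_sensor false, so O(calibrate_sensor) is not derivable.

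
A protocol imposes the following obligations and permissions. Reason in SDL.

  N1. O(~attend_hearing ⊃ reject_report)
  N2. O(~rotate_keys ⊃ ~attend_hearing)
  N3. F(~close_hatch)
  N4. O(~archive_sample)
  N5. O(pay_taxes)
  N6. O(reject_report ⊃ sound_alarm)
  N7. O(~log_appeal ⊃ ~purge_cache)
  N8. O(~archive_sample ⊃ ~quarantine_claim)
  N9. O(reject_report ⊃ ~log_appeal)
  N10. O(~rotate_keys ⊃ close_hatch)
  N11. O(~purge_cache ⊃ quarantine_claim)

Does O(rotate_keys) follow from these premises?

Yes

Premise 4 states O(~archive_sample) outright.
Premise 8 is O(~archive_sample ⊃ ~quarantine_claim); since O(~archive_sample), deontic closure gives O(~quarantine_claim).
Premise 11, O(~purge_cache ⊃ quarantine_claim), contraposes to O(~quarantine_claim ⊃ purge_cache); with O(~quarantine_claim) we get O(purge_cache).
Premise 7, O(~log_appeal ⊃ ~purge_cache), contraposes to O(purge_cache ⊃ log_appeal); with O(purge_cache) we get O(log_appeal).
The contrapositive of premise 9 (O(reject_report ⊃ ~log_appeal)) is O(log_appeal ⊃ ~reject_report), and O(log_appeal) is already established, so O(~reject_report).
Premise 1, O(~attend_hearing ⊃ reject_report), contraposes to O(~reject_report ⊃ attend_hearing); with O(~reject_report) we get O(attend_hearing).
Premise 2, O(~rotate_keys ⊃ ~attend_hearing), contraposes to O(attend_hearing ⊃ rotate_keys); with O(attend_hearing) we get O(rotate_keys).
Premises 3, 5, 6, 10 do not contribute to this derivation.
So O(rotate_keys) follows.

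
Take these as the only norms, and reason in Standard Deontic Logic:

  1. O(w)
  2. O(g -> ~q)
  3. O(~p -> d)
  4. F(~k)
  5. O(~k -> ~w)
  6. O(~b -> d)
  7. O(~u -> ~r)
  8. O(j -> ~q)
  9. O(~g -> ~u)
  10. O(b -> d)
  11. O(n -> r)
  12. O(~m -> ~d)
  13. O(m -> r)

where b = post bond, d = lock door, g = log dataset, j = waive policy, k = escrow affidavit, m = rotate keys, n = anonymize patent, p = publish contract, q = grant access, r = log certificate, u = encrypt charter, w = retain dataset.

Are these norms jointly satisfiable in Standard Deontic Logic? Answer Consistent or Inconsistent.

Consistent

Premise 5 is O(~k -> ~w), but O(~k) is not derivable from the premises, so it does not yield O(~w).
So O(~w) is not derivable, and the apparent clash with O(w) does not arise.
A world satisfying every obligation exists (e.g. b=false, d=true, g=true, j=false, k=true, m=true, n=false, p=false, q=false, r=true, u=true, w=true); no atom is both obligatory and forbidden, so the set is consistent.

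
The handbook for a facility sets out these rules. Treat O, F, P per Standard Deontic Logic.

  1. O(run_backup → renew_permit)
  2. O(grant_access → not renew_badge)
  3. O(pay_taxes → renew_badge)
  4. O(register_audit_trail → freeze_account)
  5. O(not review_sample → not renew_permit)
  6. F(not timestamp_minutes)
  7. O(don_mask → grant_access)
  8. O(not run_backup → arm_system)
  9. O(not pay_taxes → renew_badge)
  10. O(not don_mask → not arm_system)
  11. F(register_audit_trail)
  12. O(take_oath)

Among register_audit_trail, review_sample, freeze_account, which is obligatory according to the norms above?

Premises 3 and 9 are O(pay_taxes → renew_badge) and O(not pay_taxes → renew_badge); every ideal world satisfies pay_taxes or not pay_taxes, so in either case renew_badge holds — hence O(renew_badge).
Premise 2, O(grant_access → not renew_badge), contraposes to O(renew_badge → not grant_access); with O(renew_badge) we get O(not grant_access).
Premise 7 is O(don_mask → grant_access); contrapositively O(not grant_access → not don_mask). Since O(not grant_access) holds, K gives O(not don_mask).
With premise 10, O(not don_mask → not arm_system), the K-axiom yields O(not arm_system).
The contrapositive of premise 8 (O(not run_backup → arm_system)) is O(not arm_system → run_backup), and O(not arm_system) is already established, so O(run_backup).
From O(run_backup) and premise 1, O(run_backup → renew_permit), we obtain O(renew_permit).
The contrapositive of premise 5 (O(not review_sample → not renew_permit)) is O(renew_permit → review_sample), and O(renew_permit) is already established, so O(review_sample).
So O(review_sample) holds — review_sample is obligatory. None of the other listed options is made obligatory by any chain of premises.

review_sample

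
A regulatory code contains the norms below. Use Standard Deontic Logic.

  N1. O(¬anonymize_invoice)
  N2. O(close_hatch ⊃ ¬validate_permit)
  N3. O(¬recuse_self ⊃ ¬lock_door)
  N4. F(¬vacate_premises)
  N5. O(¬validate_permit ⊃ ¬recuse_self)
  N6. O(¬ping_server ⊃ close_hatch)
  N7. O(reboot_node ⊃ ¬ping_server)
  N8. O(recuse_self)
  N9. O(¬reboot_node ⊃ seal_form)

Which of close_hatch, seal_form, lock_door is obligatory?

Premise 8 gives O(recuse_self).
Premise 5 is O(¬validate_permit ⊃ ¬recuse_self); contrapositively O(recuse_self ⊃ validate_permit). Since O(recuse_self) holds, K gives O(validate_permit).
Premise 2, O(close_hatch ⊃ ¬validate_permit), contraposes to O(validate_permit ⊃ ¬close_hatch); with O(validate_permit) we get O(¬close_hatch).
The contrapositive of premise 6 (O(¬ping_server ⊃ close_hatch)) is O(¬close_hatch ⊃ ping_server), and O(¬close_hatch) is already established, so O(ping_server).
The contrapositive of premise 7 (O(reboot_node ⊃ ¬ping_server)) is O(ping_server ⊃ ¬reboot_node), and O(ping_server) is already established, so O(¬reboot_node).
From O(¬reboot_node) and premise 9, O(¬reboot_node ⊃ seal_form), we obtain O(seal_form).
So O(seal_form) holds — seal_form is obligatory. None of the other listed options is made obligatory by any chain of premises.

seal_form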